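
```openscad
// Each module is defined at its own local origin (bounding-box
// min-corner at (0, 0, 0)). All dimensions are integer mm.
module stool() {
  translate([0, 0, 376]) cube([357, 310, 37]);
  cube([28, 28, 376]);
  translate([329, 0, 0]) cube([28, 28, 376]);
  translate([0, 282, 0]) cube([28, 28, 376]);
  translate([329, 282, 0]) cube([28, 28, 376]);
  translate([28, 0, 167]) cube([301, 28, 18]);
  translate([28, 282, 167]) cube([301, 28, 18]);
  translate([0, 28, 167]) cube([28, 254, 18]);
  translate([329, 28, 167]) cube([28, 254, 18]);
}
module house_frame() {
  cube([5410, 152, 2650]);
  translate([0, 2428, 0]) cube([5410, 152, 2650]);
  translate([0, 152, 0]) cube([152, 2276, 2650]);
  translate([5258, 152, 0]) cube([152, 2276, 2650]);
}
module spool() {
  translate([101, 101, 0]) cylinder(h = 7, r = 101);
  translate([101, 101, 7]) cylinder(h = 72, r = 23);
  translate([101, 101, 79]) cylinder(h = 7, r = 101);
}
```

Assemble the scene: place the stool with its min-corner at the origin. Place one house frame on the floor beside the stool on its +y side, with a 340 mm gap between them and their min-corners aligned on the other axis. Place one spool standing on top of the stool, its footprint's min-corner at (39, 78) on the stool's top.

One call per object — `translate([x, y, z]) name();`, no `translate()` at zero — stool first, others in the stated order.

stool();
translate([0, 650, 0]) house_frame();
translate([39, 78, 413]) spool();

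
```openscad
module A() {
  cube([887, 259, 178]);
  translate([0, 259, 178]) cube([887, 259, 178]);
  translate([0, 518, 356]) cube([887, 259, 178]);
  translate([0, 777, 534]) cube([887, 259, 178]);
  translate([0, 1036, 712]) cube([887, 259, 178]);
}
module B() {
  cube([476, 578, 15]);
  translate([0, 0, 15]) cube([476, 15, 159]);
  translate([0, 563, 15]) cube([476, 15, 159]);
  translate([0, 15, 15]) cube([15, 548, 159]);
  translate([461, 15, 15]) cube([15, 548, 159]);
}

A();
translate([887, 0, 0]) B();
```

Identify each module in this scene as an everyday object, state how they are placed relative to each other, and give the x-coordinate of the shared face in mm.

A is a staircase. B is an open box. The open box is against the staircase's +x side, with their −y faces flush. The x-coordinate of the shared face is 887 mm.

The staircase's +x face and the open box's −x face are both at x = 887 mm.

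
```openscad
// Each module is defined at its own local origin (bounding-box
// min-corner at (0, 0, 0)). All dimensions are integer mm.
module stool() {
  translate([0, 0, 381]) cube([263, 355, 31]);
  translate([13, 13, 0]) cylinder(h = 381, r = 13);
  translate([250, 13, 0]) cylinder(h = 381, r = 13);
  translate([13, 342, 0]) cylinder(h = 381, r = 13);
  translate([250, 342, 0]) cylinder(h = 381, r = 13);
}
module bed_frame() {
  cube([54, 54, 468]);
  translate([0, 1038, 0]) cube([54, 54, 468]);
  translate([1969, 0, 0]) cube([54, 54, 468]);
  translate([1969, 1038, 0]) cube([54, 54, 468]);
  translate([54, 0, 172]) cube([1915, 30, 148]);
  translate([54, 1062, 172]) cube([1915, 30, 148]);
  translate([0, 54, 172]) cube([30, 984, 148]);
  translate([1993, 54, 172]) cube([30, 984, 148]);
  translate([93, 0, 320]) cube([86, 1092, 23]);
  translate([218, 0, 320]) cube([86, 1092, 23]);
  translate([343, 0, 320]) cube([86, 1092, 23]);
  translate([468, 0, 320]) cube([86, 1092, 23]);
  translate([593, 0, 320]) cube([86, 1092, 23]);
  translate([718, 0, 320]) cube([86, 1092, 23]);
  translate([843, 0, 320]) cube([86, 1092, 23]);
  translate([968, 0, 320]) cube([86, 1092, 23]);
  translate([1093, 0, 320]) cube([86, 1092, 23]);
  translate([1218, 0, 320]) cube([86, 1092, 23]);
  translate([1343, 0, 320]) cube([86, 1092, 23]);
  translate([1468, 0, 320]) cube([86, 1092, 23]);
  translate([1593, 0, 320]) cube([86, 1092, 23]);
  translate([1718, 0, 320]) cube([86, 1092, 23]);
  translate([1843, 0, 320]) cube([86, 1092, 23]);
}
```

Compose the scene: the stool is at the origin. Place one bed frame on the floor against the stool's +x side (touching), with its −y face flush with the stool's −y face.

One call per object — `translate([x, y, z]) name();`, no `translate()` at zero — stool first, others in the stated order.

stool();
translate([263, 0, 0]) bed_frame();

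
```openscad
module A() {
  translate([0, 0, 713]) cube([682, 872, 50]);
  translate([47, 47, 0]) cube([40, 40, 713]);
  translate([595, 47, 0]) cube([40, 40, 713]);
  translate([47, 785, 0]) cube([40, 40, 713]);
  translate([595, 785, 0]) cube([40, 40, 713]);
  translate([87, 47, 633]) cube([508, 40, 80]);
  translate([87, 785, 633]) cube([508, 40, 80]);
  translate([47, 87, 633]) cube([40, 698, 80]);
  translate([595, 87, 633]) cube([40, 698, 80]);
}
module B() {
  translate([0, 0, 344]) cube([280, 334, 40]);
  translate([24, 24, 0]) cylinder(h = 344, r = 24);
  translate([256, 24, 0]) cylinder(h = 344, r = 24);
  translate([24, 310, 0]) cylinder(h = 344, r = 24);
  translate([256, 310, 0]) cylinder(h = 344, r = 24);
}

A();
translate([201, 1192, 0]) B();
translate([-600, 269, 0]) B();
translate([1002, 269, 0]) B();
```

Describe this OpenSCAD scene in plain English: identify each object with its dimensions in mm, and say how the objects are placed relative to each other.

A is a table with a 682×872 mm rectangular top, 50 mm thick, top surface at z = 763 mm, supported by four 40×40 mm square legs, each inset 47 mm from the nearest pair of top edges, running from the floor. Four apron rails, 40 mm thick and 80 mm tall, run between adjacent legs with their top edges flush with the underside of the top and their outer faces flush with the legs' outer faces.

B is a simple wooden stool: a rectangular seat 280 mm (x) by 334 mm (y), 40 mm thick, top face at z = 384 mm, on four round legs, each 48 mm in diameter. The legs rest on z = 0, each leg's axis is inset half a diameter from the nearest pair of seat edges (so the leg's bounding box is flush with the corner).

Three stools sit around the table at the +y, −x, +x sides.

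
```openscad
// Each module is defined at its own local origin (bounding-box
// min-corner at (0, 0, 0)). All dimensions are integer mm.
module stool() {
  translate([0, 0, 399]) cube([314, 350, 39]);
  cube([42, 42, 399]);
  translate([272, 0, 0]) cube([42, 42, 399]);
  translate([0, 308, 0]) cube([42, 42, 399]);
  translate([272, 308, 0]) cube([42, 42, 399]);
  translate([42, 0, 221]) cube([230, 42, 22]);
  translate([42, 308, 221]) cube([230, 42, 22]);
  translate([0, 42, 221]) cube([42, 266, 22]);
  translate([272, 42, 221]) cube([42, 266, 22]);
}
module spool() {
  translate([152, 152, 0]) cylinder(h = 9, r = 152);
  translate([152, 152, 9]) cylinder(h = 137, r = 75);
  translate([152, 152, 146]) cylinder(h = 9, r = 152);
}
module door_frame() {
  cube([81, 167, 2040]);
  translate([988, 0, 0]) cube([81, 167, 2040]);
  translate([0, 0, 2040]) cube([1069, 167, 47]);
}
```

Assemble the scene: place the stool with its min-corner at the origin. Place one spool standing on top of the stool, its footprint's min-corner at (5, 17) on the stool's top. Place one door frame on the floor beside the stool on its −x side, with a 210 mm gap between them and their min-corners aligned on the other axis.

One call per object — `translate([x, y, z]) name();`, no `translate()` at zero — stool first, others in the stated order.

stool();
translate([5, 17, 438]) spool();
translate([-1279, 0, 0]) door_frame();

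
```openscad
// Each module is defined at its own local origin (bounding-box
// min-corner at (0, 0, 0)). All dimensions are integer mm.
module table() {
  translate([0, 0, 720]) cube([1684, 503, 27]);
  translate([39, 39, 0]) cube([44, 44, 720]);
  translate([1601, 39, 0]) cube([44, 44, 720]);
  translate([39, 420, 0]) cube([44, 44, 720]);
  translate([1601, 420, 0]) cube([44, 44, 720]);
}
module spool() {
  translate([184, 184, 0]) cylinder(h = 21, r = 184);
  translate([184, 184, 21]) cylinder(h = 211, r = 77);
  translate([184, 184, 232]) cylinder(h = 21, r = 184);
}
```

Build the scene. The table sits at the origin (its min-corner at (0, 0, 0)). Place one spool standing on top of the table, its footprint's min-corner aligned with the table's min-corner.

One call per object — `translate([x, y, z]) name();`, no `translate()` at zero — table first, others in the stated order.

table();
translate([0, 0, 747]) spool();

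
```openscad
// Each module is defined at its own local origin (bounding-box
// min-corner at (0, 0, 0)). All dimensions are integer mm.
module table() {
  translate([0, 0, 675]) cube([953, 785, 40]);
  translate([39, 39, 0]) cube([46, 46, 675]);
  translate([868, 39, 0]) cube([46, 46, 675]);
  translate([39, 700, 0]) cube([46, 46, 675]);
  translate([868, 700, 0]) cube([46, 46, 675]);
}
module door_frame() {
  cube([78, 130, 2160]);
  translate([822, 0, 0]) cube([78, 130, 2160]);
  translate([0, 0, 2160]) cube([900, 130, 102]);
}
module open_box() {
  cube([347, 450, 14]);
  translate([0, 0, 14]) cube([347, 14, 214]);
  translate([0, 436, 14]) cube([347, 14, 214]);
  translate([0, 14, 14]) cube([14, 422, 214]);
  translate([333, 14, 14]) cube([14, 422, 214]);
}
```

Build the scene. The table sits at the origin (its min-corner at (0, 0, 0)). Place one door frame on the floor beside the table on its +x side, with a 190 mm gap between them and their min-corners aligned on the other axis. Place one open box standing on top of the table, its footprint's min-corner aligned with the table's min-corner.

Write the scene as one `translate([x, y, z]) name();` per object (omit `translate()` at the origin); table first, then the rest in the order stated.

table();
translate([1143, 0, 0]) door_frame();
translate([0, 0, 715]) open_box();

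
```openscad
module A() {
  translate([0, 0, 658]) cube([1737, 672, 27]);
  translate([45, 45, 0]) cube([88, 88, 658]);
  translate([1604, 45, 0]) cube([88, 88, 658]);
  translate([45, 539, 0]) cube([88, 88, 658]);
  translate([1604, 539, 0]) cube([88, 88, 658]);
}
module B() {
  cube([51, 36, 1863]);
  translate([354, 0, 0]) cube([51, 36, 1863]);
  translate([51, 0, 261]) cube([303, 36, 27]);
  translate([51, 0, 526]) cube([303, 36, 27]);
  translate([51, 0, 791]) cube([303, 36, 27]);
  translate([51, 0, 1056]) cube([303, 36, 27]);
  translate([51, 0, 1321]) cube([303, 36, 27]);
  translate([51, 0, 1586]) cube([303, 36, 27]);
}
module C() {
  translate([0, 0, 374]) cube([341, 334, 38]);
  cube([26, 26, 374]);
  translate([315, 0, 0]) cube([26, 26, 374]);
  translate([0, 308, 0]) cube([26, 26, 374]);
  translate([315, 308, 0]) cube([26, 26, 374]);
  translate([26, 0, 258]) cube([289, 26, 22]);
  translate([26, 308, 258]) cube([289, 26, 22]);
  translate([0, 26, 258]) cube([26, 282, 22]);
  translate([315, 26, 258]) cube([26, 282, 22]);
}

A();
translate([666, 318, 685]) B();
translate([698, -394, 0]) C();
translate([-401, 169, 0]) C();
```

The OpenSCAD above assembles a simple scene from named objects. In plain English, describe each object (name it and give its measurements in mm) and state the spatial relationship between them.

A is a rectangular dining table. The top is 1737×672×27 mm with its upper surface at z = 685 mm. It stands on four 88×88 mm square legs, each inset 45 mm from the nearest pair of top edges, running from the floor to the underside of the top.

B is a straight ladder. Two 51×36 mm vertical rails, 1863 mm tall, stand 405 mm apart (outside-to-outside) with their front faces coplanar on the −y side. 6 rungs, each 36 mm deep and 27 mm tall, span between the inner faces of the rails, front faces flush with the rails. The lowest rung's underside is at z = 261 mm and rungs are spaced 265 mm apart (underside to underside).

C is a simple wooden stool: a rectangular seat 341 mm (x) by 334 mm (y), 38 mm thick, top face at z = 412 mm, on four square legs, each 26×26 mm in cross-section. The legs rest on z = 0, each flush with a corner of the seat. Four stretchers, 26 mm wide and 22 mm tall, connect adjacent legs with their undersides at z = 258 mm, each running between the inner faces of the legs it joins and aligned with the legs' outer faces on the other axis.

The ladder is on top of the table, centred. Two stools sit around the table at the −y, −x sides.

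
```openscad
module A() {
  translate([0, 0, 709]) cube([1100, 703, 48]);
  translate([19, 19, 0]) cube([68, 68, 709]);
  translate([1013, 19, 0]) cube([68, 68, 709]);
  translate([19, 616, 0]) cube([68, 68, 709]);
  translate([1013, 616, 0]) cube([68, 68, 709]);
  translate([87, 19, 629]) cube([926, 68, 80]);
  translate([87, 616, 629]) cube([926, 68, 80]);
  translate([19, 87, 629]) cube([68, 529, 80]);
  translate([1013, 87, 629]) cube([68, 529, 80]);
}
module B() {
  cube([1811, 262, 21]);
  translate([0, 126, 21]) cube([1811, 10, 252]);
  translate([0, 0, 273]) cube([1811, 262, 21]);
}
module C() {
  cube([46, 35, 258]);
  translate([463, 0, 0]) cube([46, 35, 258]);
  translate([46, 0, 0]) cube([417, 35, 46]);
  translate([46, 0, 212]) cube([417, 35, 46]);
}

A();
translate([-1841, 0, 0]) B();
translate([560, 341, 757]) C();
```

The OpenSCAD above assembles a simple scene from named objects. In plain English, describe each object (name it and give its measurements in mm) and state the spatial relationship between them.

A is a table with a 1100×703 mm rectangular top, 48 mm thick, top surface at z = 757 mm, supported by four 68×68 mm square legs, each inset 19 mm from the nearest pair of top edges, running from the floor. Four apron rails, 68 mm thick and 80 mm tall, run between adjacent legs with their top edges flush with the underside of the top and their outer faces flush with the legs' outer faces.

B is an I-beam lying along x, 1811 mm long. Overall section height 294 mm. Two flanges 262 mm wide (y) and 21 mm thick, one on the floor and one at the top; a web 10 mm thick runs between them, centred on the flange width.

C is a picture frame with a 417×166 mm rectangular opening (x by z) and a uniform 46 mm border on every side. Frame depth is 35 mm along y. It is built from two vertical stiles running the full outside height and two horizontal rails spanning the gap between the stiles.

The I-beam is on the floor beside the table on its −x side. The picture frame is on top of the table.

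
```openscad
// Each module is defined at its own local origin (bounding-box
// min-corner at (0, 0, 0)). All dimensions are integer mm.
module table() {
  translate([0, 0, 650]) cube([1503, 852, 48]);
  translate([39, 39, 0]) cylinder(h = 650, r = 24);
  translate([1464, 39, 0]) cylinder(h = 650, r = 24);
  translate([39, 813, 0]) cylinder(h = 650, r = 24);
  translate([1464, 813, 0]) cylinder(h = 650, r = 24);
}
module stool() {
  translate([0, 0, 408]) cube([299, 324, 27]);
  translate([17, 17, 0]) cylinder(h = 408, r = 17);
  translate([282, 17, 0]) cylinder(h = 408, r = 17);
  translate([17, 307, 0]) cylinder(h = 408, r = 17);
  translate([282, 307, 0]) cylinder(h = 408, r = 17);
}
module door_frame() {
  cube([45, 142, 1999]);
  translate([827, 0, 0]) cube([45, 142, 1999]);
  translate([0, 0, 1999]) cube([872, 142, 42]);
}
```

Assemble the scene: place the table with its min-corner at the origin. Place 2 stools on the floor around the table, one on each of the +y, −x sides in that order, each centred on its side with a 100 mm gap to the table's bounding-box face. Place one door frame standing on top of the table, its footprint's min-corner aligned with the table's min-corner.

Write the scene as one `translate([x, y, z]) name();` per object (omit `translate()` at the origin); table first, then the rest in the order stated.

table();
translate([602, 952, 0]) stool();
translate([-399, 264, 0]) stool();
translate([0, 0, 698]) door_frame();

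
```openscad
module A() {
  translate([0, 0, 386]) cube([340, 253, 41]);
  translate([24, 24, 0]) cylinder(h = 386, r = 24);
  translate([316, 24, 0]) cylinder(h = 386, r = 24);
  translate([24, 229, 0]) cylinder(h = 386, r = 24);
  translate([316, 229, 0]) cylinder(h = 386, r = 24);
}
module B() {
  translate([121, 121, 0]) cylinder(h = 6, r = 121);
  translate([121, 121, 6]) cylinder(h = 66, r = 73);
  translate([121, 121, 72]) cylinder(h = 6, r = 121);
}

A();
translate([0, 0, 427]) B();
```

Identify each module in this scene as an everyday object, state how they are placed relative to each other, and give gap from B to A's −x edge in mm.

The spool's min-x is at 0; the stool's min-x is 0; gap = 0 mm.

A is a stool. B is a spool. The spool is on top of the stool. The gap from the spool to the stool's −x edge is 0 mm.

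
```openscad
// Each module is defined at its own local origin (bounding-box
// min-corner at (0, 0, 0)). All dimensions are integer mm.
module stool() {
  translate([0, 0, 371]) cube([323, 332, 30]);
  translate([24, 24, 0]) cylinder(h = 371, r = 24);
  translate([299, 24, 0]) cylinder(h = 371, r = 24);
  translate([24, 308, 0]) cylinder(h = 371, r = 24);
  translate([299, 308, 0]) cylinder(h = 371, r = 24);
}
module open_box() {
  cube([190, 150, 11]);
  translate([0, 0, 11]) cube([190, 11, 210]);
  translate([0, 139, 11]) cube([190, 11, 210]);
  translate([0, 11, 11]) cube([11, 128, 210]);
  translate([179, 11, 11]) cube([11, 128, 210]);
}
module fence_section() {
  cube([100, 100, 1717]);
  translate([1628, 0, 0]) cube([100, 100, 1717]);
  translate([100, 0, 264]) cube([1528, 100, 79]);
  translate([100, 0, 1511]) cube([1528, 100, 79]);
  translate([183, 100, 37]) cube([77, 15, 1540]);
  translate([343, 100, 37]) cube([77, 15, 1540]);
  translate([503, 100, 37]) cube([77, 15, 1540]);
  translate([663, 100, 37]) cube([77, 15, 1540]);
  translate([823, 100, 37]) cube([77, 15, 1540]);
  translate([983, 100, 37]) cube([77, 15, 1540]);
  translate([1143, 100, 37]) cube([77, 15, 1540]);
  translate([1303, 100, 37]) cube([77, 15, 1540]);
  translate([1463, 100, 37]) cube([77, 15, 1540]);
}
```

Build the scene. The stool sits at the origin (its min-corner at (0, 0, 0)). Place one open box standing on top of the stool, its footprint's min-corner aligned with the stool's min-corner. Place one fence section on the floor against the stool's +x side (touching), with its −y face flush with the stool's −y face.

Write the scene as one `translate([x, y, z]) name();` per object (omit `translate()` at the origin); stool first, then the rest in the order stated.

stool();
translate([0, 0, 401]) open_box();
translate([323, 0, 0]) fence_section();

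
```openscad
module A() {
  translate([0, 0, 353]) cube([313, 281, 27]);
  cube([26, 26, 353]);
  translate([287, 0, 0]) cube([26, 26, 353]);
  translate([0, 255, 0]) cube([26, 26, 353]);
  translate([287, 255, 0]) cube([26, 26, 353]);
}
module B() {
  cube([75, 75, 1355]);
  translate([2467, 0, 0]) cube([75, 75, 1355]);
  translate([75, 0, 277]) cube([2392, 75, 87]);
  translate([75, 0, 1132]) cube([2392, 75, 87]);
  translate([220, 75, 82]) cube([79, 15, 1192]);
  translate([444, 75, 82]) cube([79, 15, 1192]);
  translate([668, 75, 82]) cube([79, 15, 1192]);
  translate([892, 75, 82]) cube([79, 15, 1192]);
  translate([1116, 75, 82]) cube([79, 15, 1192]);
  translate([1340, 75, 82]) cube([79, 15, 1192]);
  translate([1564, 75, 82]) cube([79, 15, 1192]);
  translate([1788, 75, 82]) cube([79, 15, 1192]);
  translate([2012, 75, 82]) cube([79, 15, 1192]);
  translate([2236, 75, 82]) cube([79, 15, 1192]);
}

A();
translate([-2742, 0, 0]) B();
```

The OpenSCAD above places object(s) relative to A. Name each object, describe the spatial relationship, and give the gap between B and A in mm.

A is a stool. B is a fence section. The fence section is on the floor beside the stool on its −x side. The gap between the fence section and the stool is 200 mm.

The fence section's nearest face is 200 mm from the stool's −x face.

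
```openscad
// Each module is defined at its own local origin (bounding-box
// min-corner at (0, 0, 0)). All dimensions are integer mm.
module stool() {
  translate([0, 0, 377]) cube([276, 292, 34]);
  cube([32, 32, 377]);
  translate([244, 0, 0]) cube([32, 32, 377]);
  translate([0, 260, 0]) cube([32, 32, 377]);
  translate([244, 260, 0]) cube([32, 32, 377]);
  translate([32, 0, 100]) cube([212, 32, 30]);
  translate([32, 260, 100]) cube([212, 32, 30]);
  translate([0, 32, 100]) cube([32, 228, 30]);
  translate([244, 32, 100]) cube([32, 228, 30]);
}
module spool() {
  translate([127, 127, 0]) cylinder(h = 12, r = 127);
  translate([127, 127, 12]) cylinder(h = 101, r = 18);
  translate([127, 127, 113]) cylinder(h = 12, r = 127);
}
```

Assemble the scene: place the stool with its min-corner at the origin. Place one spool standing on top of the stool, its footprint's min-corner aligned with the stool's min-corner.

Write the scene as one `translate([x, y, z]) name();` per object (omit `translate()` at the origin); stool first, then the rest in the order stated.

stool();
translate([0, 0, 411]) spool();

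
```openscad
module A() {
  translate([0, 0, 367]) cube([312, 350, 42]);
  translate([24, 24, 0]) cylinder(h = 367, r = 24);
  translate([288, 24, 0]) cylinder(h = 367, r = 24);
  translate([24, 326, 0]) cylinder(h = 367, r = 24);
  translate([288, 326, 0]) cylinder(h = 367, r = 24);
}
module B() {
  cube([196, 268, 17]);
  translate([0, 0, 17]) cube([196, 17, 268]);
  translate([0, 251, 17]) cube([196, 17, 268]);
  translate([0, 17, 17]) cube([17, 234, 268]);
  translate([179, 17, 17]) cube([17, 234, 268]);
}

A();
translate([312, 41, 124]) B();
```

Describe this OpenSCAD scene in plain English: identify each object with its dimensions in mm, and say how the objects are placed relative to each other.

A is a four-legged stool. The seat is 312×350 mm, 42 mm thick, top at z = 409 mm. It stands on four round legs, each 48 mm in diameter, from z = 0 to the seat underside, each leg's axis is inset half a diameter from the nearest pair of seat edges (so the leg's bounding box is flush with the corner).

B is an open-topped rectangular box: outside dimensions 196×268×285 mm, with a uniform wall and base thickness of 17 mm. The base is a full 196×268 slab on the floor; four walls sit on top of the base. The front and back walls (the −y and +y sides) span the full width; the two side walls fit between them.

The open box is beside the stool with their tops flush at z = 409.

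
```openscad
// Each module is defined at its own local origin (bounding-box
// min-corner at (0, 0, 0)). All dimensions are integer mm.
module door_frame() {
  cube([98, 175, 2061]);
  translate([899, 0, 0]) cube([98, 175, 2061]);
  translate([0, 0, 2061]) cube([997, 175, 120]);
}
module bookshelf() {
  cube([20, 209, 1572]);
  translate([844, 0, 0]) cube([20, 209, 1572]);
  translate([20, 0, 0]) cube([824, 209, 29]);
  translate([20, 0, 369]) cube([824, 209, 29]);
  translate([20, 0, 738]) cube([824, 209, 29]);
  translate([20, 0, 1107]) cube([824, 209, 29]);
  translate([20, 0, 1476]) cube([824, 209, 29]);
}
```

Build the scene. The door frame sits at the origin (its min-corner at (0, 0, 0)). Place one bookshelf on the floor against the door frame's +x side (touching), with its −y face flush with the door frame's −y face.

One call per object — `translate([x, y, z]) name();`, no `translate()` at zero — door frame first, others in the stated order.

door_frame();
translate([997, 0, 0]) bookshelf();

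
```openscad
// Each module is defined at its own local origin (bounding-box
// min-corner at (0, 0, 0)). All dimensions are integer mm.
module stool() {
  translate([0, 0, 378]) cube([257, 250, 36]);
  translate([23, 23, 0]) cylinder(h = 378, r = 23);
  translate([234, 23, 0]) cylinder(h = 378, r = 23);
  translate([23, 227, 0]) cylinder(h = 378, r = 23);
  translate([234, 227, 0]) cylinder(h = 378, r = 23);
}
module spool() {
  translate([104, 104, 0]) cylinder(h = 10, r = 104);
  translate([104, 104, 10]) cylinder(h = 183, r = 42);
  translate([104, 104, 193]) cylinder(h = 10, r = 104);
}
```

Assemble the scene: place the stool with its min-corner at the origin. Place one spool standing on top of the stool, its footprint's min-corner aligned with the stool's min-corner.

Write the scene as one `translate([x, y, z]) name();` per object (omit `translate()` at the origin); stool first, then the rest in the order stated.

stool();
translate([0, 0, 414]) spool();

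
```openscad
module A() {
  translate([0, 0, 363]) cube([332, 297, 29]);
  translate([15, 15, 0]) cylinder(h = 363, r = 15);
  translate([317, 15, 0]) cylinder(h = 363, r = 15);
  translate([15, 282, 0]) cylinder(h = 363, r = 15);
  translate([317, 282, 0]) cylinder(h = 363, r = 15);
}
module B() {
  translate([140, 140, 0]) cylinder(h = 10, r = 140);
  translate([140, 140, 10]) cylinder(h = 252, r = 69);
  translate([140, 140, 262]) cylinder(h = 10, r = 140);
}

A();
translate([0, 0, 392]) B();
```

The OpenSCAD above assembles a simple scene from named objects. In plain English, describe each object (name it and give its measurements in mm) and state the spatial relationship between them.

A is a simple wooden stool: a rectangular seat 332 mm (x) by 297 mm (y), 29 mm thick, top face at z = 392 mm, on four round legs, each 30 mm in diameter. The legs rest on z = 0, each leg's axis is inset half a diameter from the nearest pair of seat edges (so the leg's bounding box is flush with the corner).

B is a spool: two coaxial disc flanges of radius 140 mm and thickness 10 mm, joined by a core cylinder of radius 69 mm and height 252 mm. The lower flange rests on z = 0 and the three cylinders share a vertical axis.

The spool is on top of the stool.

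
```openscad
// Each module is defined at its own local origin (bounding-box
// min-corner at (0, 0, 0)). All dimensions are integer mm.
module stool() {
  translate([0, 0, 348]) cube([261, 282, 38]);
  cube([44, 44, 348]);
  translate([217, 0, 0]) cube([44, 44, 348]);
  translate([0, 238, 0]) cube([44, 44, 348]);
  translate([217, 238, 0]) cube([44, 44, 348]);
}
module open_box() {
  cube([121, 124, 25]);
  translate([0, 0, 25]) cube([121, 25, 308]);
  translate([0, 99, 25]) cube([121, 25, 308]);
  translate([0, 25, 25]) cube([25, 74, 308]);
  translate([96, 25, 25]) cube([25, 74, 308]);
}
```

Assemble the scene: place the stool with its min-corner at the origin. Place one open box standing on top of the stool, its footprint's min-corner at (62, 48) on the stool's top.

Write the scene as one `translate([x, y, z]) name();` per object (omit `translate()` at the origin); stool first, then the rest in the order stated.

stool();
translate([62, 48, 386]) open_box();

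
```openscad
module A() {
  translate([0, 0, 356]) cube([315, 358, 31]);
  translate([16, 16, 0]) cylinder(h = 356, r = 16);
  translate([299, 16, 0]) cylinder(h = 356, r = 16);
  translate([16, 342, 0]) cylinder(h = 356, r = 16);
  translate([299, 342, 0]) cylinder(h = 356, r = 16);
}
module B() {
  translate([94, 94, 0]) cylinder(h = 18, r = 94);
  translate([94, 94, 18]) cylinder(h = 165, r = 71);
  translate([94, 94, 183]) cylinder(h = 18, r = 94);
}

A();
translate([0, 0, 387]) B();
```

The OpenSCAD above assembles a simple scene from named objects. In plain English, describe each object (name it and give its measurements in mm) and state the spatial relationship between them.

A is a four-legged stool. The seat is 315×358 mm, 31 mm thick, top at z = 387 mm. It stands on four round legs, each 32 mm in diameter, from z = 0 to the seat underside, each leg's axis is inset half a diameter from the nearest pair of seat edges (so the leg's bounding box is flush with the corner).

B is a spool: two coaxial disc flanges of radius 94 mm and thickness 18 mm, joined by a core cylinder of radius 71 mm and height 165 mm. The lower flange rests on z = 0 and the three cylinders share a vertical axis.

The spool is on top of the stool.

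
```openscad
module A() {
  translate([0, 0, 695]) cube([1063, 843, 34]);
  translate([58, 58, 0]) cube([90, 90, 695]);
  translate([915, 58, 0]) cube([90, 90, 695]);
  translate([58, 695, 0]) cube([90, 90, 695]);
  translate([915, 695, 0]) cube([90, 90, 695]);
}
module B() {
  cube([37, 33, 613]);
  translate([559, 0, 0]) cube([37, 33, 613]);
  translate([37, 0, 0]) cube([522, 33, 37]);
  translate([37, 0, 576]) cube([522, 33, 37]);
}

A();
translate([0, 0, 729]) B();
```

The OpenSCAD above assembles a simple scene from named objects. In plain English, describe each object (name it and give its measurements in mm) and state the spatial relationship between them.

A is a table: top 1063 mm (x) × 843 mm (y), 34 mm thick, upper face at z = 729 mm, on four 90×90 mm square legs, each inset 58 mm from the nearest pair of top edges, running from z = 0 to the bottom of the top.

B is a rectangular picture frame lying in the x–z plane (depth along y). The opening is 522 mm wide (x) by 539 mm tall (z), surrounded by a border 37 mm wide on all four sides. The frame is 33 mm deep and is made of two full-height vertical stiles with two horizontal rails fitted between them.

The picture frame is on top of the table.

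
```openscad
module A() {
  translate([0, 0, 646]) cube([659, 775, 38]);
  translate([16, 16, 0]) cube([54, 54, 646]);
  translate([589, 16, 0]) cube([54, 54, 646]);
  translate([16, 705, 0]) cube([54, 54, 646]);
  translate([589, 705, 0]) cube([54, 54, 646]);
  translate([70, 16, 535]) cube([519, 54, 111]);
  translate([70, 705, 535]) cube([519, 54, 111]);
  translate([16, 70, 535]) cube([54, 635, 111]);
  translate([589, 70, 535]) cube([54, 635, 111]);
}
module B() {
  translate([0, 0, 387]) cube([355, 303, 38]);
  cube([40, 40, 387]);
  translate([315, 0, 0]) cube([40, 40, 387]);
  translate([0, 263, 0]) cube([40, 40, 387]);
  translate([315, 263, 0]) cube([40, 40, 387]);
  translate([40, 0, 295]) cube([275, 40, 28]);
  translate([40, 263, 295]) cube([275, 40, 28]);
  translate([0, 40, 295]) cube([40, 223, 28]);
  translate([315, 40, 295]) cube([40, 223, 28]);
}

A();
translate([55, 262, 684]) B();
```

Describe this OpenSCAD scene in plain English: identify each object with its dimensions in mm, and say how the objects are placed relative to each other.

A is a table with a 659×775 mm rectangular top, 38 mm thick, top surface at z = 684 mm, supported by four 54×54 mm square legs, each inset 16 mm from the nearest pair of top edges, running from the floor. Four apron rails, 54 mm thick and 111 mm tall, run between adjacent legs with their top edges flush with the underside of the top and their outer faces flush with the legs' outer faces.

B is a four-legged stool. The seat is 355×303 mm, 38 mm thick, top at z = 425 mm. It stands on four square legs, each 40×40 mm in cross-section, from z = 0 to the seat underside, each flush with a corner of the seat. Four stretchers, 40 mm wide and 28 mm tall, connect adjacent legs with their undersides at z = 295 mm, each running between the inner faces of the legs it joins and aligned with the legs' outer faces on the other axis.

The stool is on top of the table.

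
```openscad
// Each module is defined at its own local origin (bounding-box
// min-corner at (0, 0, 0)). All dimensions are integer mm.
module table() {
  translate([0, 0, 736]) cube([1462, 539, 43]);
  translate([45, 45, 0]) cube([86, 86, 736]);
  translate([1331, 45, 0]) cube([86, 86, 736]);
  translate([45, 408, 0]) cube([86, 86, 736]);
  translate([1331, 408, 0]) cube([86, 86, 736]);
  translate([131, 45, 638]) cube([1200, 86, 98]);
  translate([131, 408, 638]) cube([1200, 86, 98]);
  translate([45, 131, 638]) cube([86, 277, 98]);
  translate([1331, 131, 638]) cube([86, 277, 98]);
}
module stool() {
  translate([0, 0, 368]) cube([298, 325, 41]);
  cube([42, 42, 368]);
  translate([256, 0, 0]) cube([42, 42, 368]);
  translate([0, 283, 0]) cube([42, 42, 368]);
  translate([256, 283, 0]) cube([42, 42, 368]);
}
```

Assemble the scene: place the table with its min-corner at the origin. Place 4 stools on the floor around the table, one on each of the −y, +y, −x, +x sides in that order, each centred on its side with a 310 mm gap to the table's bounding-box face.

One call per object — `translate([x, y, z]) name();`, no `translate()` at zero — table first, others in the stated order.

table();
translate([582, -635, 0]) stool();
translate([582, 849, 0]) stool();
translate([-608, 107, 0]) stool();
translate([1772, 107, 0]) stool();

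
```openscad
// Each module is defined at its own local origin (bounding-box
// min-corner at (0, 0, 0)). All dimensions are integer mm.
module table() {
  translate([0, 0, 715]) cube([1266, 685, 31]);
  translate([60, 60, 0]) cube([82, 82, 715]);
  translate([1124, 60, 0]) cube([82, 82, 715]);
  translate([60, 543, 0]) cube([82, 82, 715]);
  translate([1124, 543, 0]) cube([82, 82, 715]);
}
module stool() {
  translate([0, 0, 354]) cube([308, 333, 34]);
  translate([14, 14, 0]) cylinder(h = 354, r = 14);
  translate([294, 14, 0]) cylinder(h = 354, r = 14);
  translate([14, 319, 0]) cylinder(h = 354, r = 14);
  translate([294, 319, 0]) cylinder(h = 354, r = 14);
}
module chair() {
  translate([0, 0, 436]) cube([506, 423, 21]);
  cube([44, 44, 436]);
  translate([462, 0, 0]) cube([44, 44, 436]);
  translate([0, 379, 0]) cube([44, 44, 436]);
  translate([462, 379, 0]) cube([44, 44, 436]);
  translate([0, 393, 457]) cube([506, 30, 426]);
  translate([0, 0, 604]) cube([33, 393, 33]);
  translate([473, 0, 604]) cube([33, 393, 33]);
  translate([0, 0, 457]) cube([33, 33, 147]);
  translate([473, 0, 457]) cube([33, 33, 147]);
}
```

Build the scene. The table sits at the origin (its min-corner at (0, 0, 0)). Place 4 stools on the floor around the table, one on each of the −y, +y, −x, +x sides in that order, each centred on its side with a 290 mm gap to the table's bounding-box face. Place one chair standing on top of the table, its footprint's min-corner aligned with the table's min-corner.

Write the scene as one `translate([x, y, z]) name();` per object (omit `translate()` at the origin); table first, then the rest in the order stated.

table();
translate([479, -623, 0]) stool();
translate([479, 975, 0]) stool();
translate([-598, 176, 0]) stool();
translate([1556, 176, 0]) stool();
translate([0, 0, 746]) chair();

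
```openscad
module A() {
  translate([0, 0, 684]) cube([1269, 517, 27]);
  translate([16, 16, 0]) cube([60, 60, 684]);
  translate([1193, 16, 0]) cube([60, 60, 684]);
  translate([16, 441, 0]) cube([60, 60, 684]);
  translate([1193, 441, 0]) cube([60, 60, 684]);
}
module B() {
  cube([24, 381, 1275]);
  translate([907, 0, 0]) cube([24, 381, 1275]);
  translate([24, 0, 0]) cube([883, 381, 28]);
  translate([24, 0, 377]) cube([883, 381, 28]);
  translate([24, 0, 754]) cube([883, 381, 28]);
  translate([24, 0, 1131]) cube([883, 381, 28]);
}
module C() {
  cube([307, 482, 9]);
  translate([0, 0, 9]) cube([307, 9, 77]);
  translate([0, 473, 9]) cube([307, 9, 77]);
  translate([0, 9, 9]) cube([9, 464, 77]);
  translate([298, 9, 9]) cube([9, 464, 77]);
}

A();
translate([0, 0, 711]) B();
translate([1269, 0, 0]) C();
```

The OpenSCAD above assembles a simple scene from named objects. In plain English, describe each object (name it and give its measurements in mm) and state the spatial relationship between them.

A is a table: top 1269 mm (x) × 517 mm (y), 27 mm thick, upper face at z = 711 mm, on four 60×60 mm square legs, each inset 16 mm from the nearest pair of top edges, running from z = 0 to the bottom of the top.

B is a bookshelf 931 mm wide overall, 381 mm deep and 1275 mm tall. The two sides are 24 mm thick vertical panels. 4 horizontal shelves of 28 mm thickness span between the inner faces of the sides; the lowest shelf sits on the floor and shelves are stacked with a clear vertical gap of 349 mm between each pair.

C is an open-topped rectangular box: outside dimensions 307×482×86 mm, with a uniform wall and base thickness of 9 mm. The base is a full 307×482 slab on the floor; four walls sit on top of the base. The front and back walls (the −y and +y sides) span the full width; the two side walls fit between them.

The bookshelf is on top of the table. The open box is against the table's +x side, with their −y faces flush.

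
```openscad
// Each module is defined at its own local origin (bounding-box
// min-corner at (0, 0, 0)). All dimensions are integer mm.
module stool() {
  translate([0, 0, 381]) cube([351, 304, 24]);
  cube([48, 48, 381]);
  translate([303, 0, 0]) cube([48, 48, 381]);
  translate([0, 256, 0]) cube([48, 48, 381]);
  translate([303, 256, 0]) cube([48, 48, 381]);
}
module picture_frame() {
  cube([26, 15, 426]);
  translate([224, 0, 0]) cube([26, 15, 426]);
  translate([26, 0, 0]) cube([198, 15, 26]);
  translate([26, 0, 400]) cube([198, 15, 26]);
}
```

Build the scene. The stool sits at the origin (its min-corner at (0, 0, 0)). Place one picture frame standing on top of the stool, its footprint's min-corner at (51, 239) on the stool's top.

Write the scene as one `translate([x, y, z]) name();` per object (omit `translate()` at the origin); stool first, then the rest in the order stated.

stool();
translate([51, 239, 405]) picture_frame();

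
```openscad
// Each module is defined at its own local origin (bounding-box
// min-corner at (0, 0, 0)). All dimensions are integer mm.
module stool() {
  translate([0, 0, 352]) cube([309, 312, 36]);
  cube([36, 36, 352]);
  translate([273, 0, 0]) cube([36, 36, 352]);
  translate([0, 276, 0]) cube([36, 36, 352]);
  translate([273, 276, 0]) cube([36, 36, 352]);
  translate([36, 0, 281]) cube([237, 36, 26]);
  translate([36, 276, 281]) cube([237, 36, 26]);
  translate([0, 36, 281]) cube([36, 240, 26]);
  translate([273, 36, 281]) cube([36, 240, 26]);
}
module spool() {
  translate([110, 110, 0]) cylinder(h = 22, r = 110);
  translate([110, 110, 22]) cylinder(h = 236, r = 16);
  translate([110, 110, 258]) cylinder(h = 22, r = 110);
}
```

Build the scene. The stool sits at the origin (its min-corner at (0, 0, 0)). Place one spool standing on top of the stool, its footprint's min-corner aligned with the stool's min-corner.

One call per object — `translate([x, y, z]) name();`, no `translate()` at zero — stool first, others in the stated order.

stool();
translate([0, 0, 388]) spool();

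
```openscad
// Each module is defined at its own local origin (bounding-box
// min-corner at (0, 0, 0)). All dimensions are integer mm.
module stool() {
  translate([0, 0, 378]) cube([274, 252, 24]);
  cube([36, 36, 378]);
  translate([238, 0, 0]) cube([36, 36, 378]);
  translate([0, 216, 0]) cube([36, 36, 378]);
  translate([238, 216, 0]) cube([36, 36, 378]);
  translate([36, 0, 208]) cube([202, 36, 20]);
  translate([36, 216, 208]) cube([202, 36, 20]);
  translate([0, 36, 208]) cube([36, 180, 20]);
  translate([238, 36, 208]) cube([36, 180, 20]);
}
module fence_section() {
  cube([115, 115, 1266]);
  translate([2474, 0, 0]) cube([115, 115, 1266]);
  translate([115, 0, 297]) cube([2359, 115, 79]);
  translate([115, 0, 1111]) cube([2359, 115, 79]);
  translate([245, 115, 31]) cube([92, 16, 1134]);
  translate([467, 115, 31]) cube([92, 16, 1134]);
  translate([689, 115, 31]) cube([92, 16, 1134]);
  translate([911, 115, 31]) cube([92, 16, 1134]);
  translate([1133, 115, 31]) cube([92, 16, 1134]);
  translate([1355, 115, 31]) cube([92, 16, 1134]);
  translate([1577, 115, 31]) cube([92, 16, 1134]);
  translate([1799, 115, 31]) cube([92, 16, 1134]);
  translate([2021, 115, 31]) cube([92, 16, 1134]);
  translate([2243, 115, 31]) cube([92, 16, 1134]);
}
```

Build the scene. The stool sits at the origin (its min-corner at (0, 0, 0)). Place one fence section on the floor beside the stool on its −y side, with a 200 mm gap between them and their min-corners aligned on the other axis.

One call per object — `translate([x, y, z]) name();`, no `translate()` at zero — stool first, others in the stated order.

stool();
translate([0, -331, 0]) fence_section();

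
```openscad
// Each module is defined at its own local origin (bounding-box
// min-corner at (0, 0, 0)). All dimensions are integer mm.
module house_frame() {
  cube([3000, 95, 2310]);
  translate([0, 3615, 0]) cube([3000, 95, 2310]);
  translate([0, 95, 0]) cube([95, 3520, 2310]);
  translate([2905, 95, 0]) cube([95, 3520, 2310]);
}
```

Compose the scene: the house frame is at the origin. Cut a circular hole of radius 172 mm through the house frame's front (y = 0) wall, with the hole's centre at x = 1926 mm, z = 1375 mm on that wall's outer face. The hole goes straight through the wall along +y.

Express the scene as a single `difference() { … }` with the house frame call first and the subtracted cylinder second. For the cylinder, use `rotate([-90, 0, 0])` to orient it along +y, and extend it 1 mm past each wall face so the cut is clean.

difference() {
  house_frame();
  translate([1926, -1, 1375]) rotate([-90, 0, 0]) cylinder(h = 97, r = 172);
}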